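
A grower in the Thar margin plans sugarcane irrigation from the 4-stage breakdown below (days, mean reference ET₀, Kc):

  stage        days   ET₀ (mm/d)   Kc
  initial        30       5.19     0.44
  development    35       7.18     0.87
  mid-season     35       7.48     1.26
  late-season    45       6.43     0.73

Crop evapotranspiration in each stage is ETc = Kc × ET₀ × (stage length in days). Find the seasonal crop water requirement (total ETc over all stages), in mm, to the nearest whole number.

initial: 0.44 × 5.19 × 30 = 68.51 mm
development: 0.87 × 7.18 × 35 = 218.63 mm
mid-season: 1.26 × 7.48 × 35 = 329.87 mm
late-season: 0.73 × 6.43 × 45 = 211.23 mm
Seasonal total = 828.24 mm

828 mm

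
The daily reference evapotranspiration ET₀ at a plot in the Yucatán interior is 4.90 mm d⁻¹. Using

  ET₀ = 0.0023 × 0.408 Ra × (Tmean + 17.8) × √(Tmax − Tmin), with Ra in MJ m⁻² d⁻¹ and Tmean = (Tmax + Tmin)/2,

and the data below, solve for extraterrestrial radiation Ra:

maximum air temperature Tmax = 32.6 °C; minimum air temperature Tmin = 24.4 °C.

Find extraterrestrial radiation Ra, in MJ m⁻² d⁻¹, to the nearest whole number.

Tmean = (32.6+24.4)/2 = 28.50 °C; ΔT = 8.2
Ra = ET₀ / [0.0023 × 0.408 × (Tmean+17.8) × √ΔT]
   = 4.90 / (0.0023 × 0.408 × 46.30 × 2.8636) = 39.384 MJ m⁻² d⁻¹

39 MJ m⁻² d⁻¹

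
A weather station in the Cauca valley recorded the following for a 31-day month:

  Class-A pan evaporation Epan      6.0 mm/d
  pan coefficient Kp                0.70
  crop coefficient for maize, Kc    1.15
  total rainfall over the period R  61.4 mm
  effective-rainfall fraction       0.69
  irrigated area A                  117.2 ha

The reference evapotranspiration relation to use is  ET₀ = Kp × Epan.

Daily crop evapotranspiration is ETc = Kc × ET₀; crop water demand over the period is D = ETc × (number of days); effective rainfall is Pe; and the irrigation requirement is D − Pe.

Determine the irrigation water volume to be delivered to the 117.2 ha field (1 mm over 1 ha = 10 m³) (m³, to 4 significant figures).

ET₀ = 0.70 × 6.0 = 4.2000 mm/d
ETc = Kc × ET₀ = 1.15 × 4.2000 = 4.8300 mm/d
Crop demand D = ETc × 31 d = 4.8300 × 31 = 149.730 mm
Pe = 0.69 × 61.4 = 42.366 mm
D − Pe = 149.730 − 42.366 = 107.364 mm
Volume = 107.364 mm × 117.2 ha × 10 = 125830.6 m³

125800 m³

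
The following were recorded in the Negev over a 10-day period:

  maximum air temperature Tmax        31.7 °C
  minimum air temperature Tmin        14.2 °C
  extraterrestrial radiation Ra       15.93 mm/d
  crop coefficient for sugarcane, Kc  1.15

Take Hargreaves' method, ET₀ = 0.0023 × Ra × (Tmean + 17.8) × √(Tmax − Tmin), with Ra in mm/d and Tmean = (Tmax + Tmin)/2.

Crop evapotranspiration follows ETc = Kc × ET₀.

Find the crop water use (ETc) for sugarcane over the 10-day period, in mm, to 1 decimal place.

71.8 mm

Tmean = (31.7 + 14.2)/2 = 22.95 °C
ET₀ = 0.0023 × 15.93 × (22.95 + 17.8) × √17.5 = 0.0023 × 15.93 × 40.75 × 4.1833 = 6.2458 mm/d
ETc = Kc × ET₀ = 1.15 × 6.2458 = 7.1827 mm/d
Over 10 days: 7.1827 × 10 = 71.827 mm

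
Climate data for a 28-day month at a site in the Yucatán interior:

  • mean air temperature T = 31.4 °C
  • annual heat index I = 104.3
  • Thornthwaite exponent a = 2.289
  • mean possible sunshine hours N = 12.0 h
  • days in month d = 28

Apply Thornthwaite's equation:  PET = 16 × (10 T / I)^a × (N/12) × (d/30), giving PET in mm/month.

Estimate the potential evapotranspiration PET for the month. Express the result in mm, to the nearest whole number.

10T/I = 10 × 31.4 / 104.3 = 3.0105
(10T/I)^a = 3.0105^2.289 = 12.4625
Uncorrected PET = 16 × 12.4625 = 199.400 mm
Correction = (N/12)(d/30) = (12.0/12)(28/30) = 0.9333
PET = 199.400 × 0.9333 = 186.100 mm/month

186 mm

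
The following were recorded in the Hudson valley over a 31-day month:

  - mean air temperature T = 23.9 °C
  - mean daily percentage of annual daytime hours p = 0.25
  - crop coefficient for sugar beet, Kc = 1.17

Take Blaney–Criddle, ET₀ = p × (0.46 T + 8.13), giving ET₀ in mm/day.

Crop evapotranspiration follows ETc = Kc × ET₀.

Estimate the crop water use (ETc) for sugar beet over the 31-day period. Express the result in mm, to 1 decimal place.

173.4 mm

ET₀ = 0.25 × (0.46 × 23.9 + 8.13) = 0.25 × 19.124 = 4.7810 mm/d
ETc = Kc × ET₀ = 1.17 × 4.7810 = 5.5938 mm/d
Over 31 days: 5.5938 × 31 = 173.408 mm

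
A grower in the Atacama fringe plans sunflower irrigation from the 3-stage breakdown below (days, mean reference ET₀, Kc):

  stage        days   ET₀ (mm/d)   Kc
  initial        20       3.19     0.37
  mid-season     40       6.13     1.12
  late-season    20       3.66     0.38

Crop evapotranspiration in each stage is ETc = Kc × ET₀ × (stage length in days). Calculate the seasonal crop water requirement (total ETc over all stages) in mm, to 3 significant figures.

326 mm

initial: 0.37 × 3.19 × 20 = 23.61 mm
mid-season: 1.12 × 6.13 × 40 = 274.62 mm
late-season: 0.38 × 3.66 × 20 = 27.82 mm
Seasonal total = 326.05 mm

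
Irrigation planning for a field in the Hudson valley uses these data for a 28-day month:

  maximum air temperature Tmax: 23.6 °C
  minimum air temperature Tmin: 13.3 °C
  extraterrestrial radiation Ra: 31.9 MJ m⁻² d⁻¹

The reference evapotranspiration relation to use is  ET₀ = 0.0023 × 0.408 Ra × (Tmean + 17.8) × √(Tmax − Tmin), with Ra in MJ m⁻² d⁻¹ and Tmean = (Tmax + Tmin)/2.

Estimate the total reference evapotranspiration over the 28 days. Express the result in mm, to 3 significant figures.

Tmean = (23.6 + 13.3)/2 = 18.45 °C
0.408 Ra = 0.408 × 31.9 = 13.0152 mm/d equivalent
ET₀ = 0.0023 × 13.0152 × (18.45 + 17.8) × √10.3 = 0.0023 × 13.0152 × 36.25 × 3.2094 = 3.4827 mm/d
Over 28 days: 3.4827 × 28 = 97.516 mm

97.5 mm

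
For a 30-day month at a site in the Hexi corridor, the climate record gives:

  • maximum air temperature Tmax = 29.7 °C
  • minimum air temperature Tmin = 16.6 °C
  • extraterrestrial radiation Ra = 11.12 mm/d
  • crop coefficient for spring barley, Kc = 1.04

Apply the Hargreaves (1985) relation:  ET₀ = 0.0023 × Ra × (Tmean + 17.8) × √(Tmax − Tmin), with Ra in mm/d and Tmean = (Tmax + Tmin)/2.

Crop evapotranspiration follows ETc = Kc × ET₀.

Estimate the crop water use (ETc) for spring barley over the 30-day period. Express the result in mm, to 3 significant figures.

118 mm

Tmean = (29.7 + 16.6)/2 = 23.15 °C
ET₀ = 0.0023 × 11.12 × (23.15 + 17.8) × √13.1 = 0.0023 × 11.12 × 40.95 × 3.6194 = 3.7907 mm/d
ETc = Kc × ET₀ = 1.04 × 3.7907 = 3.9423 mm/d
Over 30 days: 3.9423 × 30 = 118.269 mm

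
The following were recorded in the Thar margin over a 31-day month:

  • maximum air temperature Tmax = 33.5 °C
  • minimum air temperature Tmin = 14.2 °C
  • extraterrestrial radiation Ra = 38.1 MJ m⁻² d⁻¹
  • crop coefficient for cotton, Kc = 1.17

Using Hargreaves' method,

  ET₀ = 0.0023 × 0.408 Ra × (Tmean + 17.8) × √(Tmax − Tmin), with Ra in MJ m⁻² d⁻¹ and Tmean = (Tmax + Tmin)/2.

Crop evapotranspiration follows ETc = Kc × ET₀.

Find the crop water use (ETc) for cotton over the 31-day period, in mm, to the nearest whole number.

Tmean = (33.5 + 14.2)/2 = 23.85 °C
0.408 Ra = 0.408 × 38.1 = 15.5448 mm/d equivalent
ET₀ = 0.0023 × 15.5448 × (23.85 + 17.8) × √19.3 = 0.0023 × 15.5448 × 41.65 × 4.3932 = 6.5420 mm/d
ETc = Kc × ET₀ = 1.17 × 6.5420 = 7.6541 mm/d
Over 31 days: 7.6541 × 31 = 237.277 mm

237 mm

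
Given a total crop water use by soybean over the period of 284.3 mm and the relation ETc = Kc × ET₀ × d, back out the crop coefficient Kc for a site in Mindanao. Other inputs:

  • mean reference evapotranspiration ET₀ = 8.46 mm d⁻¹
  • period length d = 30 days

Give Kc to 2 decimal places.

1.12

ETc = Kc × ET₀ × d  ⇒  Kc = ETc / (ET₀ × d)
Kc = 284.3 / (8.46 × 30) = 284.3 / 253.80 = 1.1202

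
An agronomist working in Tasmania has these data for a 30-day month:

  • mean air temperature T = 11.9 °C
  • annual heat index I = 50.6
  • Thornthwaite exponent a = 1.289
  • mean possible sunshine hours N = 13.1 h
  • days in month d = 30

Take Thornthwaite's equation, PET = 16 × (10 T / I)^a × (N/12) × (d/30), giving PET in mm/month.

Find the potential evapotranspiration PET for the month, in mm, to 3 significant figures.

10T/I = 10 × 11.9 / 50.6 = 2.3518
(10T/I)^a = 2.3518^1.289 = 3.0112
Uncorrected PET = 16 × 3.0112 = 48.179 mm
Correction = (N/12)(d/30) = (13.1/12)(30/30) = 1.0917
PET = 48.179 × 1.0917 = 52.597 mm/month

52.6 mm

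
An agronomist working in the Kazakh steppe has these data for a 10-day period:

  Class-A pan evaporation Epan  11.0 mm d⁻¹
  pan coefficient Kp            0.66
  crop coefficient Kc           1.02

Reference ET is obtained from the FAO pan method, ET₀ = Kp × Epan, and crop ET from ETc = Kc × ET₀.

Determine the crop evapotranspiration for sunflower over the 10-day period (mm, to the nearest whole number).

74 mm

ET₀ = 0.66 × 11.0 = 7.2600 mm/d
ETc = Kc × ET₀ = 1.02 × 7.2600 = 7.4052 mm/d
Over 10 days: 7.4052 × 10 = 74.052 mm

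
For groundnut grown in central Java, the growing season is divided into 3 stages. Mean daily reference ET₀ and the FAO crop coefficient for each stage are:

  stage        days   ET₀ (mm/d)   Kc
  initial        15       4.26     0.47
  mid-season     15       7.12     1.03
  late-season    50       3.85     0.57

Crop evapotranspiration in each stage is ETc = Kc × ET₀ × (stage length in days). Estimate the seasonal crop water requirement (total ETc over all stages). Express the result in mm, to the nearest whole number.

initial: 0.47 × 4.26 × 15 = 30.03 mm
mid-season: 1.03 × 7.12 × 15 = 110.00 mm
late-season: 0.57 × 3.85 × 50 = 109.73 mm
Seasonal total = 249.76 mm

250 mm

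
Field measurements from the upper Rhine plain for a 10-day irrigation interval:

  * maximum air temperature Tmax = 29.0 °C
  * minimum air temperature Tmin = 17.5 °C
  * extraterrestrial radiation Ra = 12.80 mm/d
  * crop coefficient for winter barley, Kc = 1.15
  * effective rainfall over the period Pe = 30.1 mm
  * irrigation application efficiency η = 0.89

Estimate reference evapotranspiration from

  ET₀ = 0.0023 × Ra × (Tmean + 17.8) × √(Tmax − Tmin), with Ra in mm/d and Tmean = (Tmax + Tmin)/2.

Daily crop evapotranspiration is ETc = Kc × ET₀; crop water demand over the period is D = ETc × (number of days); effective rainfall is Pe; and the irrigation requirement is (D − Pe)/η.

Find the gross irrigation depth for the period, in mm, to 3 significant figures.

19.1 mm

Tmean = (29.0 + 17.5)/2 = 23.25 °C
ET₀ = 0.0023 × 12.80 × (23.25 + 17.8) × √11.5 = 0.0023 × 12.80 × 41.05 × 3.3912 = 4.0983 mm/d
ETc = Kc × ET₀ = 1.15 × 4.0983 = 4.7130 mm/d
Crop demand D = ETc × 10 d = 4.7130 × 10 = 47.130 mm
D − Pe = 47.130 − 30.1 = 17.030 mm
Gross irrigation = 17.030 / 0.89 = 19.135 mm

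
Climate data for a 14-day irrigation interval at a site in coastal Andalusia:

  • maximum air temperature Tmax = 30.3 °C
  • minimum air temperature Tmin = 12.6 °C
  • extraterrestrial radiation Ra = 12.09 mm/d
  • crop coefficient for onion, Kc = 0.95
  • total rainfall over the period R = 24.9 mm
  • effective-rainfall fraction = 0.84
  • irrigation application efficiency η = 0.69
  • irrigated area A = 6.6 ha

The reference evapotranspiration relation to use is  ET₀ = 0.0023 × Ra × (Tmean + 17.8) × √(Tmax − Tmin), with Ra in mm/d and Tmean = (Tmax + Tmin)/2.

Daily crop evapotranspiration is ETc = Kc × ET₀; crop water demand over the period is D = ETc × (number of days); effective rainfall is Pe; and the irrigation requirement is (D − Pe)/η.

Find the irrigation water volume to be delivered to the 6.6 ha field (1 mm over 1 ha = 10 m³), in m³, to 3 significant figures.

Tmean = (30.3 + 12.6)/2 = 21.45 °C
ET₀ = 0.0023 × 12.09 × (21.45 + 17.8) × √17.7 = 0.0023 × 12.09 × 39.25 × 4.2071 = 4.5917 mm/d
ETc = Kc × ET₀ = 0.95 × 4.5917 = 4.3621 mm/d
Crop demand D = ETc × 14 d = 4.3621 × 14 = 61.069 mm
Pe = 0.84 × 24.9 = 20.916 mm
D − Pe = 61.069 − 20.916 = 40.153 mm
Gross irrigation = 40.153 / 0.69 = 58.193 mm
Volume = 58.193 mm × 6.6 ha × 10 = 3840.7 m³

3840 m³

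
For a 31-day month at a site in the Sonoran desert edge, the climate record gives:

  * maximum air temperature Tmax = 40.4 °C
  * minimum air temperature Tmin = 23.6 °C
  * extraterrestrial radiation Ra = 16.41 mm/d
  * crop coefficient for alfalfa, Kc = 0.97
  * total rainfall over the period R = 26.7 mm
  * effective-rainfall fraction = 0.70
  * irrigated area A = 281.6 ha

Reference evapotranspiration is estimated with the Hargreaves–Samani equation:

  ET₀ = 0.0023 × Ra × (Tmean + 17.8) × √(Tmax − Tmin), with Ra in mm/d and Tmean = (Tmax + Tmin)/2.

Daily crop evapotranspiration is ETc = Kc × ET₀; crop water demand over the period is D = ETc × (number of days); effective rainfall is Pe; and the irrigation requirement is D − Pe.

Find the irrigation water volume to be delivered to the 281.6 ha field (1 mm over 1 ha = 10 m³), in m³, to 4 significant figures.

599700 m³

Tmean = (40.4 + 23.6)/2 = 32.00 °C
ET₀ = 0.0023 × 16.41 × (32.00 + 17.8) × √16.8 = 0.0023 × 16.41 × 49.80 × 4.0988 = 7.7041 mm/d
ETc = Kc × ET₀ = 0.97 × 7.7041 = 7.4730 mm/d
Crop demand D = ETc × 31 d = 7.4730 × 31 = 231.663 mm
Pe = 0.70 × 26.7 = 18.690 mm
D − Pe = 231.663 − 18.690 = 212.973 mm
Volume = 212.973 mm × 281.6 ha × 10 = 599732.0 m³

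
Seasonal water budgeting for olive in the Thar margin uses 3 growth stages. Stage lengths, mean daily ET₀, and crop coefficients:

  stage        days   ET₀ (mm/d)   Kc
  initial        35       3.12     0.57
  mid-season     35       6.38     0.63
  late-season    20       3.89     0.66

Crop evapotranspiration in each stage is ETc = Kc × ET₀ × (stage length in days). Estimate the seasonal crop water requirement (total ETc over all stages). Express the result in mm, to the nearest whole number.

254 mm

initial: 0.57 × 3.12 × 35 = 62.24 mm
mid-season: 0.63 × 6.38 × 35 = 140.68 mm
late-season: 0.66 × 3.89 × 20 = 51.35 mm
Seasonal total = 254.27 mm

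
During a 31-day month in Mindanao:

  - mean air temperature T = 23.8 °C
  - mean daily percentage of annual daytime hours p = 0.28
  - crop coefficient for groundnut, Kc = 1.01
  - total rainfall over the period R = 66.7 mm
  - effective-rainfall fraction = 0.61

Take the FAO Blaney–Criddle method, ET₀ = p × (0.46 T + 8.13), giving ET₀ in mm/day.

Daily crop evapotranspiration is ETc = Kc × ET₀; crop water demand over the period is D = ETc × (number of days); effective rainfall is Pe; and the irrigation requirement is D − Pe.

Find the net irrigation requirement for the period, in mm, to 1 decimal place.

ET₀ = 0.28 × (0.46 × 23.8 + 8.13) = 0.28 × 19.078 = 5.3418 mm/d
ETc = Kc × ET₀ = 1.01 × 5.3418 = 5.3952 mm/d
Crop demand D = ETc × 31 d = 5.3952 × 31 = 167.251 mm
Pe = 0.61 × 66.7 = 40.687 mm
D − Pe = 167.251 − 40.687 = 126.564 mm

126.6 mm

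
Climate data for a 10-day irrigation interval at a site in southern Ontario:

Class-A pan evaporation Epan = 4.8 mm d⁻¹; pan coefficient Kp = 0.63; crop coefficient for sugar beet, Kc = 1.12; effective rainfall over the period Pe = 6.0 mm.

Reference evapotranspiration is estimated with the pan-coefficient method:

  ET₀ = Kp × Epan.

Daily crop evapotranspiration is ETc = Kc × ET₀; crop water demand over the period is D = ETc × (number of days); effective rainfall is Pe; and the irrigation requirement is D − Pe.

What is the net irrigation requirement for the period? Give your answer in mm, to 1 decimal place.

27.9 mm

ET₀ = 0.63 × 4.8 = 3.0240 mm/d
ETc = Kc × ET₀ = 1.12 × 3.0240 = 3.3869 mm/d
Crop demand D = ETc × 10 d = 3.3869 × 10 = 33.869 mm
D − Pe = 33.869 − 6.0 = 27.869 mm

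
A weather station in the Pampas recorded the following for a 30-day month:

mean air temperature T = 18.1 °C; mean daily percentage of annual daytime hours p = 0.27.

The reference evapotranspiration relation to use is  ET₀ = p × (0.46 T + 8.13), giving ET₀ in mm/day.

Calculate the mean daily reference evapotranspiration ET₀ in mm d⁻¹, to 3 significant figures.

ET₀ = 0.27 × (0.46 × 18.1 + 8.13) = 0.27 × 16.456 = 4.4431 mm/d

4.44 mm d⁻¹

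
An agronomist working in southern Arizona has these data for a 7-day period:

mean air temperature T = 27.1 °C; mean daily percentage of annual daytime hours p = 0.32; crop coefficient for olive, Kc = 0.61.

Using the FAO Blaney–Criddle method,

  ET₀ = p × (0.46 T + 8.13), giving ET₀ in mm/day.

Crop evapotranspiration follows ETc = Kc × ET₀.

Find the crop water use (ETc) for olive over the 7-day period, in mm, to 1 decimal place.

ET₀ = 0.32 × (0.46 × 27.1 + 8.13) = 0.32 × 20.596 = 6.5907 mm/d
ETc = Kc × ET₀ = 0.61 × 6.5907 = 4.0203 mm/d
Over 7 days: 4.0203 × 7 = 28.142 mm

28.1 mm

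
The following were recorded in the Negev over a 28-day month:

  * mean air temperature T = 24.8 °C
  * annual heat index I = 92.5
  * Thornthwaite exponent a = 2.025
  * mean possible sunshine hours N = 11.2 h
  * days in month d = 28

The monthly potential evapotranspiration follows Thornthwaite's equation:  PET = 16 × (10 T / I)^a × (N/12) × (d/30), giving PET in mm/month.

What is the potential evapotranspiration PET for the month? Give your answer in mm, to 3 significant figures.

10T/I = 10 × 24.8 / 92.5 = 2.6811
(10T/I)^a = 2.6811^2.025 = 7.3677
Uncorrected PET = 16 × 7.3677 = 117.883 mm
Correction = (N/12)(d/30) = (11.2/12)(28/30) = 0.8711
PET = 117.883 × 0.8711 = 102.688 mm/month

103 mm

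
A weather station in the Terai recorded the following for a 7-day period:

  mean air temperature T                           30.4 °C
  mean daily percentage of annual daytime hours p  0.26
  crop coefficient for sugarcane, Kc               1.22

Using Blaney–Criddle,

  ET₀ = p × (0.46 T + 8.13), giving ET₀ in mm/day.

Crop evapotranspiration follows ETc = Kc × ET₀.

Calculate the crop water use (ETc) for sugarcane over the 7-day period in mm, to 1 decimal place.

ET₀ = 0.26 × (0.46 × 30.4 + 8.13) = 0.26 × 22.114 = 5.7496 mm/d
ETc = Kc × ET₀ = 1.22 × 5.7496 = 7.0145 mm/d
Over 7 days: 7.0145 × 7 = 49.102 mm

49.1 mm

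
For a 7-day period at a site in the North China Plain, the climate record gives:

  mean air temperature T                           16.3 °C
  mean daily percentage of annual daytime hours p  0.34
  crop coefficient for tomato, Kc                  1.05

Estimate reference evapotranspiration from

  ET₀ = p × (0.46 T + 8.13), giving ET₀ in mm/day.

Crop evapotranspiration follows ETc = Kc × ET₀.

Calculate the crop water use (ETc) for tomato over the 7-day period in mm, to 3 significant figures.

39.1 mm

ET₀ = 0.34 × (0.46 × 16.3 + 8.13) = 0.34 × 15.628 = 5.3135 mm/d
ETc = Kc × ET₀ = 1.05 × 5.3135 = 5.5792 mm/d
Over 7 days: 5.5792 × 7 = 39.054 mm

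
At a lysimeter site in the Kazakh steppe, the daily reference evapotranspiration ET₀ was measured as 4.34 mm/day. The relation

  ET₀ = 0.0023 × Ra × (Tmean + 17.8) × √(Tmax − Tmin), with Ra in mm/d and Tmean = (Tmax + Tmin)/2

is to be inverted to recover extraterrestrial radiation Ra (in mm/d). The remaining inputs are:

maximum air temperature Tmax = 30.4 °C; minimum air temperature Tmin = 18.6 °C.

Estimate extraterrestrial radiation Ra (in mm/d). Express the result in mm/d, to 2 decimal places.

Tmean = 24.50 °C; √ΔT = 3.4351
Ra = ET₀ / [0.0023 × (Tmean+17.8) × √ΔT] = 4.34 / (0.0023 × 42.30 × 3.4351) = 12.986 mm/d

12.99 mm/d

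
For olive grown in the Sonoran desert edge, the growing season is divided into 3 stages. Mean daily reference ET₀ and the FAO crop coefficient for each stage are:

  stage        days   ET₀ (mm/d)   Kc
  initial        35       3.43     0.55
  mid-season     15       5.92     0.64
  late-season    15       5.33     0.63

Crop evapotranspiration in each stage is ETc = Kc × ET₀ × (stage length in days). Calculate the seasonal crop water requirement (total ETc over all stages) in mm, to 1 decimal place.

initial: 0.55 × 3.43 × 35 = 66.03 mm
mid-season: 0.64 × 5.92 × 15 = 56.83 mm
late-season: 0.63 × 5.33 × 15 = 50.37 mm
Seasonal total = 173.23 mm

173.2 mm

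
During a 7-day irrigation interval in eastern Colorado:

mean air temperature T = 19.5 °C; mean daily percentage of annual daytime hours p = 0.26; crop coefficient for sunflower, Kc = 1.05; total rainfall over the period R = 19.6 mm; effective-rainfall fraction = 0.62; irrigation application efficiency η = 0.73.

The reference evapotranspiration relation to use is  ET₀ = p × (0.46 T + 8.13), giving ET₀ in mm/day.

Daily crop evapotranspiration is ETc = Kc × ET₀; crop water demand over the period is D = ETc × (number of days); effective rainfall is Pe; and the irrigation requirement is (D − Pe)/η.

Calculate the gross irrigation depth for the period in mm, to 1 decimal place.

ET₀ = 0.26 × (0.46 × 19.5 + 8.13) = 0.26 × 17.100 = 4.4460 mm/d
ETc = Kc × ET₀ = 1.05 × 4.4460 = 4.6683 mm/d
Crop demand D = ETc × 7 d = 4.6683 × 7 = 32.678 mm
Pe = 0.62 × 19.6 = 12.152 mm
D − Pe = 32.678 − 12.152 = 20.526 mm
Gross irrigation = 20.526 / 0.73 = 28.118 mm

28.1 mm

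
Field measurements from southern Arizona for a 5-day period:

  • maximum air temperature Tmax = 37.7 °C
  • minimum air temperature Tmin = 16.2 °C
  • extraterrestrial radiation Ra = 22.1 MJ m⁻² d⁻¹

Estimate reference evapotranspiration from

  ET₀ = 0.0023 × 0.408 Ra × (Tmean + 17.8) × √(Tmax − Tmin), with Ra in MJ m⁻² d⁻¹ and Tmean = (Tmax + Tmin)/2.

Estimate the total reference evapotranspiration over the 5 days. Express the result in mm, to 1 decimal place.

Tmean = (37.7 + 16.2)/2 = 26.95 °C
0.408 Ra = 0.408 × 22.1 = 9.0168 mm/d equivalent
ET₀ = 0.0023 × 9.0168 × (26.95 + 17.8) × √21.5 = 0.0023 × 9.0168 × 44.75 × 4.6368 = 4.3032 mm/d
Over 5 days: 4.3032 × 5 = 21.516 mm

21.5 mm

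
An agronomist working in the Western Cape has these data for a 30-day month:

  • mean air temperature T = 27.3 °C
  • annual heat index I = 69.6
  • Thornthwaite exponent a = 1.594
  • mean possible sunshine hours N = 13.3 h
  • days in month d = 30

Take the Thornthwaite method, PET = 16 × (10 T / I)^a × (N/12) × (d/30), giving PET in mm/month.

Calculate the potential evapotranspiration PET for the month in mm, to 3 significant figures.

10T/I = 10 × 27.3 / 69.6 = 3.9224
(10T/I)^a = 3.9224^1.594 = 8.8333
Uncorrected PET = 16 × 8.8333 = 141.333 mm
Correction = (N/12)(d/30) = (13.3/12)(30/30) = 1.1083
PET = 141.333 × 1.1083 = 156.639 mm/month

157 mm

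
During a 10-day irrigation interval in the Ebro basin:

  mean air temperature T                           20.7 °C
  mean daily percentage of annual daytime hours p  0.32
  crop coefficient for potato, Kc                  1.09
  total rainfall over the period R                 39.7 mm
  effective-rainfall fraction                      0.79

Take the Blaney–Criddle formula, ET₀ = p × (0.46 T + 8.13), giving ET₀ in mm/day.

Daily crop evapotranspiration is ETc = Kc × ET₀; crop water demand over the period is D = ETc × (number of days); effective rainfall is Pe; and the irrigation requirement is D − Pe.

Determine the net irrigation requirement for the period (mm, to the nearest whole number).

30 mm

ET₀ = 0.32 × (0.46 × 20.7 + 8.13) = 0.32 × 17.652 = 5.6486 mm/d
ETc = Kc × ET₀ = 1.09 × 5.6486 = 6.1570 mm/d
Crop demand D = ETc × 10 d = 6.1570 × 10 = 61.570 mm
Pe = 0.79 × 39.7 = 31.363 mm
D − Pe = 61.570 − 31.363 = 30.207 mm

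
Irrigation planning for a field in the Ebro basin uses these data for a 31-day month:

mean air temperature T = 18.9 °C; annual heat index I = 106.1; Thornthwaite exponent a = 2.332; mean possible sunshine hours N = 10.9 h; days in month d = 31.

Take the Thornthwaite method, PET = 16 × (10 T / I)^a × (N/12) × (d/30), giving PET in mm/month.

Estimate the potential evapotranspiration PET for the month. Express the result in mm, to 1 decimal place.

10T/I = 10 × 18.9 / 106.1 = 1.7813
(10T/I)^a = 1.7813^2.332 = 3.8434
Uncorrected PET = 16 × 3.8434 = 61.494 mm
Correction = (N/12)(d/30) = (10.9/12)(31/30) = 0.9386
PET = 61.494 × 0.9386 = 57.718 mm/month

57.7 mm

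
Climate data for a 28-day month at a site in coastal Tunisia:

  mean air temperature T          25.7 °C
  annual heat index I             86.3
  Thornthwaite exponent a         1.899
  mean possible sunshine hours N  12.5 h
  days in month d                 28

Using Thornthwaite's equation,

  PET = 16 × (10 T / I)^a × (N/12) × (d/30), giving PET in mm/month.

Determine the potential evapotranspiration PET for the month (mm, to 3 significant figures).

124 mm

10T/I = 10 × 25.7 / 86.3 = 2.9780
(10T/I)^a = 2.9780^1.899 = 7.9430
Uncorrected PET = 16 × 7.9430 = 127.088 mm
Correction = (N/12)(d/30) = (12.5/12)(28/30) = 0.9722
PET = 127.088 × 0.9722 = 123.555 mm/month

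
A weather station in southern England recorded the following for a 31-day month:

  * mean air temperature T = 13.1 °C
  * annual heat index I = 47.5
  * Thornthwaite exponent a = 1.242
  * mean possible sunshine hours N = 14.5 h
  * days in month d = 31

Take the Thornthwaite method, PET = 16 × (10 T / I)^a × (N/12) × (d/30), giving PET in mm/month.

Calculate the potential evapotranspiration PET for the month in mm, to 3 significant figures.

70.4 mm

10T/I = 10 × 13.1 / 47.5 = 2.7579
(10T/I)^a = 2.7579^1.242 = 3.5253
Uncorrected PET = 16 × 3.5253 = 56.405 mm
Correction = (N/12)(d/30) = (14.5/12)(31/30) = 1.2486
PET = 56.405 × 1.2486 = 70.427 mm/month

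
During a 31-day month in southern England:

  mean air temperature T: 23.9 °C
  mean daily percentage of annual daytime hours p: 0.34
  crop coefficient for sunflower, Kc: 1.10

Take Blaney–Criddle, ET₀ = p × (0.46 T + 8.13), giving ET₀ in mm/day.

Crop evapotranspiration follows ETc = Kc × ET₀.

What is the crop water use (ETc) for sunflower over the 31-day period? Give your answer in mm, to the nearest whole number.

222 mm

ET₀ = 0.34 × (0.46 × 23.9 + 8.13) = 0.34 × 19.124 = 6.5022 mm/d
ETc = Kc × ET₀ = 1.10 × 6.5022 = 7.1524 mm/d
Over 31 days: 7.1524 × 31 = 221.724 mm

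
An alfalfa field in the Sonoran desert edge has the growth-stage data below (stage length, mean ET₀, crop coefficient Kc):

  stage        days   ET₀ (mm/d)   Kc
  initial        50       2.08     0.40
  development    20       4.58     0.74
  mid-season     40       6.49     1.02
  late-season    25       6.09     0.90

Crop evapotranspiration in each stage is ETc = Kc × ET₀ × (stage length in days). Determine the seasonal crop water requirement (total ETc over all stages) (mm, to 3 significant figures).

511 mm

initial: 0.40 × 2.08 × 50 = 41.60 mm
development: 0.74 × 4.58 × 20 = 67.78 mm
mid-season: 1.02 × 6.49 × 40 = 264.79 mm
late-season: 0.90 × 6.09 × 25 = 137.03 mm
Seasonal total = 511.20 mm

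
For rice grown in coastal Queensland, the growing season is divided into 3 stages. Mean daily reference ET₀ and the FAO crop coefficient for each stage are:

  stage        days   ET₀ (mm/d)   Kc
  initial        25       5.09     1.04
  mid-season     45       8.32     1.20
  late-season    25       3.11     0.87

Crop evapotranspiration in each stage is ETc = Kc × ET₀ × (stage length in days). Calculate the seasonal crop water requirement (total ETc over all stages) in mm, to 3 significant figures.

initial: 1.04 × 5.09 × 25 = 132.34 mm
mid-season: 1.20 × 8.32 × 45 = 449.28 mm
late-season: 0.87 × 3.11 × 25 = 67.64 mm
Seasonal total = 649.26 mm

649 mm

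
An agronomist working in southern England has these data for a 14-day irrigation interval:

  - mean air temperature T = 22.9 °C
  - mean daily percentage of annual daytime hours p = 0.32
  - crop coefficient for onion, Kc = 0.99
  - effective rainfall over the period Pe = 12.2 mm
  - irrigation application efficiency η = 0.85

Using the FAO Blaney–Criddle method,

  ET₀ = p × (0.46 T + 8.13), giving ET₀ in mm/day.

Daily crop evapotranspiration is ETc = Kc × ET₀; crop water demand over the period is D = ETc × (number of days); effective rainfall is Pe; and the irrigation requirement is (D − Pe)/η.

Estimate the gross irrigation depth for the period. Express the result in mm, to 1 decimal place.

ET₀ = 0.32 × (0.46 × 22.9 + 8.13) = 0.32 × 18.664 = 5.9725 mm/d
ETc = Kc × ET₀ = 0.99 × 5.9725 = 5.9128 mm/d
Crop demand D = ETc × 14 d = 5.9128 × 14 = 82.779 mm
D − Pe = 82.779 − 12.2 = 70.579 mm
Gross irrigation = 70.579 / 0.85 = 83.034 mm

83.0 mm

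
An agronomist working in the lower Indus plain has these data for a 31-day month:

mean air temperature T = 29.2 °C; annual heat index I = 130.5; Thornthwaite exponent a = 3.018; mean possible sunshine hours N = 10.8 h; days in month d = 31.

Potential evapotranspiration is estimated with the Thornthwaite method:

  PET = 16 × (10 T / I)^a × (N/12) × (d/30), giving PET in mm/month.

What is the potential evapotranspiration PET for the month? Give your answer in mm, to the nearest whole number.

169 mm

10T/I = 10 × 29.2 / 130.5 = 2.2375
(10T/I)^a = 2.2375^3.018 = 11.3654
Uncorrected PET = 16 × 11.3654 = 181.846 mm
Correction = (N/12)(d/30) = (10.8/12)(31/30) = 0.9300
PET = 181.846 × 0.9300 = 169.117 mm/month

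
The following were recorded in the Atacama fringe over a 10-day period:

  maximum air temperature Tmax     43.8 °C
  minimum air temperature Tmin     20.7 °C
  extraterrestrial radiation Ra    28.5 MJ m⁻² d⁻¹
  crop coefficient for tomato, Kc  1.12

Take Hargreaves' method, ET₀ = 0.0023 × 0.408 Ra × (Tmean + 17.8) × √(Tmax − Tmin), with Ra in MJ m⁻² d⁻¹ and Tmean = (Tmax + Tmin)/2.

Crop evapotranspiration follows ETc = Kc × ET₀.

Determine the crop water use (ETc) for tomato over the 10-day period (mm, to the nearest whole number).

Tmean = (43.8 + 20.7)/2 = 32.25 °C
0.408 Ra = 0.408 × 28.5 = 11.6280 mm/d equivalent
ET₀ = 0.0023 × 11.6280 × (32.25 + 17.8) × √23.1 = 0.0023 × 11.6280 × 50.05 × 4.8062 = 6.4334 mm/d
ETc = Kc × ET₀ = 1.12 × 6.4334 = 7.2054 mm/d
Over 10 days: 7.2054 × 10 = 72.054 mm

72 mm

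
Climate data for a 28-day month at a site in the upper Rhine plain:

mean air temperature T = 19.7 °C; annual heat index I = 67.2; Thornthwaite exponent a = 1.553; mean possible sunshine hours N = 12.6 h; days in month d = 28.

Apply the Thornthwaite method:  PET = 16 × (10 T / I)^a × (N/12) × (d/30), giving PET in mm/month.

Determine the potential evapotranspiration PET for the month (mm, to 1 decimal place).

10T/I = 10 × 19.7 / 67.2 = 2.9315
(10T/I)^a = 2.9315^1.553 = 5.3136
Uncorrected PET = 16 × 5.3136 = 85.018 mm
Correction = (N/12)(d/30) = (12.6/12)(28/30) = 0.9800
PET = 85.018 × 0.9800 = 83.318 mm/month

83.3 mm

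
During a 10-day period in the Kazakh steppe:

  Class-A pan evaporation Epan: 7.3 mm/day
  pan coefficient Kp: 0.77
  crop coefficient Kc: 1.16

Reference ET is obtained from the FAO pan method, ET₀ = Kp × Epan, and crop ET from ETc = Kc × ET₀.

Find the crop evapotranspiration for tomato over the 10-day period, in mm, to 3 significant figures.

65.2 mm

ET₀ = 0.77 × 7.3 = 5.6210 mm/d
ETc = Kc × ET₀ = 1.16 × 5.6210 = 6.5204 mm/d
Over 10 days: 6.5204 × 10 = 65.204 mm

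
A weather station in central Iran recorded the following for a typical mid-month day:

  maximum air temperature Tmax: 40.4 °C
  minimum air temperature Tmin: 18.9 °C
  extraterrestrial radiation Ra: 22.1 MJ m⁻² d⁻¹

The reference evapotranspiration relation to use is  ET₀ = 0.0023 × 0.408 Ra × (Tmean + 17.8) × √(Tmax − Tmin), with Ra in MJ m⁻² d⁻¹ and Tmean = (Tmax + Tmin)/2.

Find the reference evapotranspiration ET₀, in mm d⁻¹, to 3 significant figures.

Tmean = (40.4 + 18.9)/2 = 29.65 °C
0.408 Ra = 0.408 × 22.1 = 9.0168 mm/d equivalent
ET₀ = 0.0023 × 9.0168 × (29.65 + 17.8) × √21.5 = 0.0023 × 9.0168 × 47.45 × 4.6368 = 4.5628 mm/d

4.56 mm d⁻¹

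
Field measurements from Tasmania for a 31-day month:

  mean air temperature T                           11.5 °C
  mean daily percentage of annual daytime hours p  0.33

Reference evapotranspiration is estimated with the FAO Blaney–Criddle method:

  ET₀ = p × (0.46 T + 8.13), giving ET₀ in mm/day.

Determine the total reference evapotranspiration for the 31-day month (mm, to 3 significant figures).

ET₀ = 0.33 × (0.46 × 11.5 + 8.13) = 0.33 × 13.420 = 4.4286 mm/d
Monthly total = 4.4286 × 31 = 137.287 mm

137 mm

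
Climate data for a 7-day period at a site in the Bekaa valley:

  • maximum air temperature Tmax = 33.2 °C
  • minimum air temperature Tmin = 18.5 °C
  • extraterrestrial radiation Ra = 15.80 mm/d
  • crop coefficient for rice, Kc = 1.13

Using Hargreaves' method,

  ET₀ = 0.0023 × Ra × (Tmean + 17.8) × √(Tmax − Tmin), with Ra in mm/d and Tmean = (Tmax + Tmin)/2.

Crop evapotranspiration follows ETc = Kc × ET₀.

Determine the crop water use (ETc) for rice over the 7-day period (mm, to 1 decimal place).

Tmean = (33.2 + 18.5)/2 = 25.85 °C
ET₀ = 0.0023 × 15.80 × (25.85 + 17.8) × √14.7 = 0.0023 × 15.80 × 43.65 × 3.8341 = 6.0818 mm/d
ETc = Kc × ET₀ = 1.13 × 6.0818 = 6.8724 mm/d
Over 7 days: 6.8724 × 7 = 48.107 mm

48.1 mm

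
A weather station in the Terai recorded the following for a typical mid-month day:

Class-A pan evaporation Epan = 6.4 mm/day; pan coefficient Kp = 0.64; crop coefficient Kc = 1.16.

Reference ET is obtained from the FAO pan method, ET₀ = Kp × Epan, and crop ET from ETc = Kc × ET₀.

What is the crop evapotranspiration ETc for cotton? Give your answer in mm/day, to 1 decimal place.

4.8 mm/day

ET₀ = 0.64 × 6.4 = 4.0960 mm/d
ETc = Kc × ET₀ = 1.16 × 4.0960 = 4.7514 mm/d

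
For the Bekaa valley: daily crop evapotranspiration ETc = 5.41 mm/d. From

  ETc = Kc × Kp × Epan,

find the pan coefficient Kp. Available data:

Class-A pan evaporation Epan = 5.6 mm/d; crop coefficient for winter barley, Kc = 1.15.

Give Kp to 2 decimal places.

ETc = Kc × Kp × Epan  ⇒  Kp = ETc / (Kc × Epan)
Kp = 5.41 / (1.15 × 5.6) = 5.41 / 6.440 = 0.8401

0.84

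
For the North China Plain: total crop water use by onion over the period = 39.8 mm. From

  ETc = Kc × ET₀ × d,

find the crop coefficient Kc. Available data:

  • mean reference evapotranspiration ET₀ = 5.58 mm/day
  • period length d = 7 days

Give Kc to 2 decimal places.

1.02

ETc = Kc × ET₀ × d  ⇒  Kc = ETc / (ET₀ × d)
Kc = 39.8 / (5.58 × 7) = 39.8 / 39.06 = 1.0189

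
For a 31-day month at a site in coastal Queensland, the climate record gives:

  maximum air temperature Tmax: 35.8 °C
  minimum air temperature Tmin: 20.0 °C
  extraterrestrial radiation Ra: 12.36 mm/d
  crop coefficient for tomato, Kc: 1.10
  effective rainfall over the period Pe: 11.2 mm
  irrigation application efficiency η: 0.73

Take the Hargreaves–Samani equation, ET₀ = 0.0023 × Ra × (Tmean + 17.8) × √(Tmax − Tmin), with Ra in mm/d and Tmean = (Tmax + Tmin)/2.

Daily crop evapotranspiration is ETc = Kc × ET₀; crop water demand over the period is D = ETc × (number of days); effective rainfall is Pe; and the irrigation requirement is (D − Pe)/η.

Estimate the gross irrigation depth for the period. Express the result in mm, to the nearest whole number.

226 mm

Tmean = (35.8 + 20.0)/2 = 27.90 °C
ET₀ = 0.0023 × 12.36 × (27.90 + 17.8) × √15.8 = 0.0023 × 12.36 × 45.70 × 3.9749 = 5.1640 mm/d
ETc = Kc × ET₀ = 1.10 × 5.1640 = 5.6804 mm/d
Crop demand D = ETc × 31 d = 5.6804 × 31 = 176.092 mm
D − Pe = 176.092 − 11.2 = 164.892 mm
Gross irrigation = 164.892 / 0.73 = 225.879 mm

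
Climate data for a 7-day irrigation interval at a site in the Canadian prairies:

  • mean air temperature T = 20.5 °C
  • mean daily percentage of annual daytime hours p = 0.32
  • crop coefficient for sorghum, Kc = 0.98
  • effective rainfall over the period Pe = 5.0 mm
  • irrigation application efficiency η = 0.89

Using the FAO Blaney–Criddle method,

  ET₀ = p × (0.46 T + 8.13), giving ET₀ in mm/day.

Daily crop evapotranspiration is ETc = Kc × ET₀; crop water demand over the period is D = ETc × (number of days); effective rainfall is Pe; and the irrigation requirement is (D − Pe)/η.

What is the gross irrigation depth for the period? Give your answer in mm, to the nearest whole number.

38 mm

ET₀ = 0.32 × (0.46 × 20.5 + 8.13) = 0.32 × 17.560 = 5.6192 mm/d
ETc = Kc × ET₀ = 0.98 × 5.6192 = 5.5068 mm/d
Crop demand D = ETc × 7 d = 5.5068 × 7 = 38.548 mm
D − Pe = 38.548 − 5.0 = 33.548 mm
Gross irrigation = 33.548 / 0.89 = 37.694 mm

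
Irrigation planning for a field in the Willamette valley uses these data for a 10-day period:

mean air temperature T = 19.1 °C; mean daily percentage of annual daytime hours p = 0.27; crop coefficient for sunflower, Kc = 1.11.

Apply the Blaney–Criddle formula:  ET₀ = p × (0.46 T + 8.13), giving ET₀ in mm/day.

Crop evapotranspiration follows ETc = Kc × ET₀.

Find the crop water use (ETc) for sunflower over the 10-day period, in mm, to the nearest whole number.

ET₀ = 0.27 × (0.46 × 19.1 + 8.13) = 0.27 × 16.916 = 4.5673 mm/d
ETc = Kc × ET₀ = 1.11 × 4.5673 = 5.0697 mm/d
Over 10 days: 5.0697 × 10 = 50.697 mm

51 mm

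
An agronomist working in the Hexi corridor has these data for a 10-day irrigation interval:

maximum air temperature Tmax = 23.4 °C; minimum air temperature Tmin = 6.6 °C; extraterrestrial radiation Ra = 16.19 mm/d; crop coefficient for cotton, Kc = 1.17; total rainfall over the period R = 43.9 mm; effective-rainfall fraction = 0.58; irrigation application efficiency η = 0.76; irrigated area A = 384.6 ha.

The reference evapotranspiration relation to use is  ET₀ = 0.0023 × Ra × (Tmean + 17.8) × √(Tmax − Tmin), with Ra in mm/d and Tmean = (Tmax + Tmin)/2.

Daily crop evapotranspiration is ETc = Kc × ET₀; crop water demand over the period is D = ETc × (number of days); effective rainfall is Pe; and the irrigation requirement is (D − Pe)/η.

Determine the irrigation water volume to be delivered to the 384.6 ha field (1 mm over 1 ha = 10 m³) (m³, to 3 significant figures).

168000 m³

Tmean = (23.4 + 6.6)/2 = 15.00 °C
ET₀ = 0.0023 × 16.19 × (15.00 + 17.8) × √16.8 = 0.0023 × 16.19 × 32.80 × 4.0988 = 5.0062 mm/d
ETc = Kc × ET₀ = 1.17 × 5.0062 = 5.8573 mm/d
Crop demand D = ETc × 10 d = 5.8573 × 10 = 58.573 mm
Pe = 0.58 × 43.9 = 25.462 mm
D − Pe = 58.573 − 25.462 = 33.111 mm
Gross irrigation = 33.111 / 0.76 = 43.567 mm
Volume = 43.567 mm × 384.6 ha × 10 = 167558.7 m³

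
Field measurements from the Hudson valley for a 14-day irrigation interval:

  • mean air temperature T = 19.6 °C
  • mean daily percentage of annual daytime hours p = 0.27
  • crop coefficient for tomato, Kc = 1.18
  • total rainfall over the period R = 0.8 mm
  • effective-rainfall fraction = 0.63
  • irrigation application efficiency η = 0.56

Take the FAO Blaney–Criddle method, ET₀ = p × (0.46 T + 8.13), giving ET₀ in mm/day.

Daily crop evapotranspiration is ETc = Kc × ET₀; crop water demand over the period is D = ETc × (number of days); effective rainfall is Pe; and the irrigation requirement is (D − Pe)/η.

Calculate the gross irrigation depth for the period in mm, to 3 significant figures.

136 mm

ET₀ = 0.27 × (0.46 × 19.6 + 8.13) = 0.27 × 17.146 = 4.6294 mm/d
ETc = Kc × ET₀ = 1.18 × 4.6294 = 5.4627 mm/d
Crop demand D = ETc × 14 d = 5.4627 × 14 = 76.478 mm
Pe = 0.63 × 0.8 = 0.504 mm
D − Pe = 76.478 − 0.504 = 75.974 mm
Gross irrigation = 75.974 / 0.56 = 135.668 mm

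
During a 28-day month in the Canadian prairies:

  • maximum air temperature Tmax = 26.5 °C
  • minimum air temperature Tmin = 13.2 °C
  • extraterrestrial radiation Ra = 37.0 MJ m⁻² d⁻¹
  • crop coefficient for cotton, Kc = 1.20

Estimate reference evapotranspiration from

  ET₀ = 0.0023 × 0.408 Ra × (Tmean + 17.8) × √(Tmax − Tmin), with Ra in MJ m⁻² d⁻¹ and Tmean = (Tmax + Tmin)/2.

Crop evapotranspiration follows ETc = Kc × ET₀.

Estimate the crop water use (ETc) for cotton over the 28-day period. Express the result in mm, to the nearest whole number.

Tmean = (26.5 + 13.2)/2 = 19.85 °C
0.408 Ra = 0.408 × 37.0 = 15.0960 mm/d equivalent
ET₀ = 0.0023 × 15.0960 × (19.85 + 17.8) × √13.3 = 0.0023 × 15.0960 × 37.65 × 3.6469 = 4.7674 mm/d
ETc = Kc × ET₀ = 1.20 × 4.7674 = 5.7209 mm/d
Over 28 days: 5.7209 × 28 = 160.185 mm

160 mm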